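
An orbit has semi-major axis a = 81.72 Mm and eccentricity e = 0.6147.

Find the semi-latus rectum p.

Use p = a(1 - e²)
a = 81.72 Mm = 8.172 × 10^7 m
e = 0.6147,  e² = 0.377856,  1 − e² = 0.622144
p = a(1 − e²) = 8.172 × 10^7 m × 0.622144 = 5.08416 × 10^7 m ≈ 50.84 Mm

Final answer: p = 50.84 Mm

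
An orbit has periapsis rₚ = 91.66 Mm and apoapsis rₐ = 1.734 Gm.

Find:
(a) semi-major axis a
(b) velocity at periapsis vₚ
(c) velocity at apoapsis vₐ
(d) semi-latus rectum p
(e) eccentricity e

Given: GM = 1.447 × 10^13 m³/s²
rₚ = 91.66 Mm = 9.166 × 10^7 m
rₐ = 1.734 Gm = 1.734 × 10^9 m
GM = 1.447 × 10^13 m³/s²
a = (rₚ + rₐ)/2 = 9.1283 × 10^8 m
e = (rₐ − rₚ)/(rₐ + rₚ) = (1.64234 × 10^9) / (1.82566 × 10^9) = 0.899587
(a) a = 9.1283 × 10^8 m ≈ 912.8 Mm
(b) vₚ² = GM (2/rₚ − 1/a) = 1.447 × 10^13 × (2.18198 × 10^-8 − 1.09549 × 10^-9) = 299880 m²/s²;  vₚ = 547.613 m/s ≈ 547.6 m/s
(c) vₐ² = GM (2/rₐ − 1/a) = 1.447 × 10^13 × (1.1534 × 10^-9 − 1.09549 × 10^-9) = 837.933 m²/s²;  vₐ = 28.9471 m/s ≈ 28.95 m/s
(d) 1 − e² = 0.190743;  p = a(1 − e²) = 9.1283 × 10^8 × 0.190743 = 1.74116 × 10^8 m ≈ 174.1 Mm
(e) e = 0.899587 ≈ 0.8996

Final answer:
(a) semi-major axis a = 912.8 Mm
(b) velocity at periapsis vₚ = 547.6 m/s
(c) velocity at apoapsis vₐ = 28.95 m/s
(d) semi-latus rectum p = 174.1 Mm
(e) eccentricity e = 0.8996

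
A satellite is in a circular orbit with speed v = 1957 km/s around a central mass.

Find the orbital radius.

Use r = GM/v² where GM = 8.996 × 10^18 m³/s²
v = 1957 km/s = 1.957 × 10^6 m/s
GM = 8.996 × 10^18 m³/s²
v² = 3.82985 × 10^12 m²/s²
r = GM/v² = (8.996 × 10^18) / (3.82985 × 10^12) = 2.34892 × 10^6 m ≈ 2.349 Mm

Final answer: 2.349 Mm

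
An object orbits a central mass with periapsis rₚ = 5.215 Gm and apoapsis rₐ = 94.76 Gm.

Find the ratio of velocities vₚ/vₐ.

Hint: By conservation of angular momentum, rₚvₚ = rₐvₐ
rₚ = 5.215 Gm = 5.215 × 10^9 m
rₐ = 94.76 Gm = 9.476 × 10^10 m
rₚvₚ = rₐvₐ  ⇒  vₚ/vₐ = rₐ/rₚ
vₚ/vₐ = (9.476 × 10^10) / (5.215 × 10^9) = 18.1707

Final answer: vₚ/vₐ = 18.17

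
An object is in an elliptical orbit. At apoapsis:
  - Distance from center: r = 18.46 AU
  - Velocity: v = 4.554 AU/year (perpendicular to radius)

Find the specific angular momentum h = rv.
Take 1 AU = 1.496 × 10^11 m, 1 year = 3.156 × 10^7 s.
r = 18.46 AU = 2.76162 × 10^12 m
v = 4.554 AU/year = 21586.8 m/s
h = rv = 2.76162 × 10^12 × 21586.8 = 5.96144 × 10^16 m²/s ≈ 5.961 × 10^16 m²/s

Final answer: h = 5.961 × 10^16 m²/s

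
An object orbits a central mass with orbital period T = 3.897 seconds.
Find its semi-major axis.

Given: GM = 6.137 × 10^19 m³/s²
T = 3.897 seconds
GM = 6.137 × 10^19 m³/s²
Kepler's third law: a³ = GM T² / (4π²)
T² = 15.1866 s²
a³ = (6.137 × 10^19) × 15.1866 / (4π²) = 2.36079 × 10^19 m³
a = (a³)^(1/3) = 2.8687 × 10^6 m ≈ 2.869 × 10^6 m

Final answer: 2.869 × 10^6 m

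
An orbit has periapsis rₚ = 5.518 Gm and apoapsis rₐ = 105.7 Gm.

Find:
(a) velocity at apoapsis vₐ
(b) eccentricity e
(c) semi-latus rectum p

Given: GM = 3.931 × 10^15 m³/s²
rₚ = 5.518 Gm = 5.518 × 10^9 m
rₐ = 105.7 Gm = 1.057 × 10^11 m
GM = 3.931 × 10^15 m³/s²
a = (rₚ + rₐ)/2 = 5.5609 × 10^10 m
e = (rₐ − rₚ)/(rₐ + rₚ) = (1.00182 × 10^11) / (1.11218 × 10^11) = 0.900771
(a) vₐ² = GM (2/rₐ − 1/a) = 3.931 × 10^15 × (1.89215 × 10^-11 − 1.79827 × 10^-11) = 3690.33 m²/s²;  vₐ = 60.748 m/s ≈ 60.75 m/s
(b) e = 0.900771 ≈ 0.9008
(c) 1 − e² = 0.188611;  p = a(1 − e²) = 5.5609 × 10^10 × 0.188611 = 1.04885 × 10^10 m ≈ 10.49 Gm

Final answer:
(a) velocity at apoapsis vₐ = 60.75 m/s
(b) eccentricity e = 0.9008
(c) semi-latus rectum p = 10.49 Gm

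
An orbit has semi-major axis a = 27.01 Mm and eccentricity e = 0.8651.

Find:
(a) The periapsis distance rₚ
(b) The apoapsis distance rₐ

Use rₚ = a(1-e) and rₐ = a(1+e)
a = 27.01 Mm = 2.701 × 10^7 m
e = 0.8651:  1 − e = 0.1349,  1 + e = 1.8651
(a) rₚ = a(1 − e) = 2.701 × 10^7 m × 0.1349 = 3.64365 × 10^6 m ≈ 3.644 Mm
(b) rₐ = a(1 + e) = 2.701 × 10^7 m × 1.8651 = 5.03764 × 10^7 m ≈ 50.38 Mm

Final answer:
(a) rₚ = 3.644 Mm
(b) rₐ = 50.38 Mm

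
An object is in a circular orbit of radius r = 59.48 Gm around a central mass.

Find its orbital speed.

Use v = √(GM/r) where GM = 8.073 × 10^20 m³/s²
r = 59.48 Gm = 5.948 × 10^10 m
GM = 8.073 × 10^20 m³/s²
GM/r = (8.073 × 10^20) / (5.948 × 10^10) = 1.35726 × 10^10 m²/s²
v = √(GM/r) = 116502 m/s ≈ 116.5 km/s

Final answer: 116.5 km/s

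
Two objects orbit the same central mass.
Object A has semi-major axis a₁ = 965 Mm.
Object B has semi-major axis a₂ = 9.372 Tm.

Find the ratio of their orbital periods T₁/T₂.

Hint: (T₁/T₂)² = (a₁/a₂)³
a₁ = 965 Mm = 9.65 × 10^8 m
a₂ = 9.372 Tm = 9.372 × 10^12 m
a₁/a₂ = 0.000102966
T₁/T₂ = (a₁/a₂)^(3/2) = (0.000102966)^1.5 = 1.04482 × 10^-6

Final answer: T₁/T₂ = 1.045 × 10^-6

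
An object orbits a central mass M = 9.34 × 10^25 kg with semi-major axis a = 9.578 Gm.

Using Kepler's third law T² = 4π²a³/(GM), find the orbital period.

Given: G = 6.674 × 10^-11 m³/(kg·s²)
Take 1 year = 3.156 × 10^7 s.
M = 9.34 × 10^25 kg
GM = G × M = 6.674 × 10^-11 × 9.34 × 10^25 = 6.23352 × 10^15 m³/s²
a = 9.578 Gm = 9.578 × 10^9 m
a³ = 8.78667 × 10^29 m³
T = 2π √(a³/GM) = 2π √((8.78667 × 10^29) / (6.23352 × 10^15)) = 2π × 1.18726 × 10^7 s
T = 7.45977 × 10^7 s ≈ 2.364 years

Final answer: 2.364 years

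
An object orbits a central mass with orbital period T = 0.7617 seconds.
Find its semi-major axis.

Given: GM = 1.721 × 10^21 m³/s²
T = 0.7617 seconds
GM = 1.721 × 10^21 m³/s²
Kepler's third law: a³ = GM T² / (4π²)
T² = 0.580187 s²
a³ = (1.721 × 10^21) × 0.580187 / (4π²) = 2.52923 × 10^19 m³
a = (a³)^(1/3) = 2.93537 × 10^6 m ≈ 2.935 Mm

Final answer: 2.935 Mm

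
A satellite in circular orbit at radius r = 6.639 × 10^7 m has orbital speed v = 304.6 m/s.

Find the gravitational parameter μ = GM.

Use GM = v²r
r = 6.639 × 10^7 m
v = 304.6 m/s
v² = 92781.2 m²/s²
GM = v²r = 92781.2 × 6.639 × 10^7 = 6.15974 × 10^12 m³/s²
GM ≈ 6.16 × 10^12 m³/s²

Final answer: GM = 6.16 × 10^12 m³/s²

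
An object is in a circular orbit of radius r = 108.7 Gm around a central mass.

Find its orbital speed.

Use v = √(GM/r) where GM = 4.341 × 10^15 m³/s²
r = 108.7 Gm = 1.087 × 10^11 m
GM = 4.341 × 10^15 m³/s²
GM/r = (4.341 × 10^15) / (1.087 × 10^11) = 39935.6 m²/s²
v = √(GM/r) = 199.839 m/s ≈ 199.8 m/s

Final answer: 199.8 m/s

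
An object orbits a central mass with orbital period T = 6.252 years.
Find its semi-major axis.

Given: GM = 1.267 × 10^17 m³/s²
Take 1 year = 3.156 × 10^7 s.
T = 6.252 years = 1.97313 × 10^8 s
GM = 1.267 × 10^17 m³/s²
Kepler's third law: a³ = GM T² / (4π²)
T² = 3.89325 × 10^16 s²
a³ = (1.267 × 10^17) × (3.89325 × 10^16) / (4π²) = 1.24948 × 10^32 m³
a = (a³)^(1/3) = 4.9993 × 10^10 m ≈ 49.99 Gm

Final answer: 49.99 Gm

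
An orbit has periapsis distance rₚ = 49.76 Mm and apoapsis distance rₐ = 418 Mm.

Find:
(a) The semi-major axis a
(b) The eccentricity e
rₚ = 49.76 Mm = 4.976 × 10^7 m
rₐ = 418 Mm = 4.18 × 10^8 m
(a) a = (rₚ + rₐ)/2 = 2.3388 × 10^8 m ≈ 233.9 Mm
(b) e = (rₐ − rₚ)/(rₐ + rₚ) = (3.6824 × 10^8) / (4.6776 × 10^8) = 0.787241

Final answer:
(a) a = 233.9 Mm
(b) e = 0.7872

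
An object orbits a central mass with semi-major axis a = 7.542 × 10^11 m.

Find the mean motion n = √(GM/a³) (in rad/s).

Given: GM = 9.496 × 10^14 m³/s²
a = 7.542 × 10^11 m
GM = 9.496 × 10^14 m³/s²
a³ = 4.29002 × 10^35 m³
GM/a³ = (9.496 × 10^14) / (4.29002 × 10^35) = 2.21351 × 10^-21 s⁻²
n = √(GM/a³) = 4.70479 × 10^-11 rad/s ≈ 4.705 × 10^-11 rad/s

Final answer: n = 4.705 × 10^-11 rad/s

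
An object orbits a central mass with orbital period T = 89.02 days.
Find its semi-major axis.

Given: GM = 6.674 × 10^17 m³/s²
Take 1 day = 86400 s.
T = 89.02 days = 7.69133 × 10^6 s
GM = 6.674 × 10^17 m³/s²
Kepler's third law: a³ = GM T² / (4π²)
T² = 5.91565 × 10^13 s²
a³ = (6.674 × 10^17) × (5.91565 × 10^13) / (4π²) = 1.00007 × 10^30 m³
a = (a³)^(1/3) = 1.00002 × 10^10 m ≈ 10 Gm

Final answer: 10 Gm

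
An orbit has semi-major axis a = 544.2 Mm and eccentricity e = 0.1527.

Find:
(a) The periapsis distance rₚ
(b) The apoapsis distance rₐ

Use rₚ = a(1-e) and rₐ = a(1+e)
a = 544.2 Mm = 5.442 × 10^8 m
e = 0.1527:  1 − e = 0.8473,  1 + e = 1.1527
(a) rₚ = a(1 − e) = 5.442 × 10^8 m × 0.8473 = 4.61101 × 10^8 m ≈ 461.1 Mm
(b) rₐ = a(1 + e) = 5.442 × 10^8 m × 1.1527 = 6.27299 × 10^8 m ≈ 627.3 Mm

Final answer:
(a) rₚ = 461.1 Mm
(b) rₐ = 627.3 Mm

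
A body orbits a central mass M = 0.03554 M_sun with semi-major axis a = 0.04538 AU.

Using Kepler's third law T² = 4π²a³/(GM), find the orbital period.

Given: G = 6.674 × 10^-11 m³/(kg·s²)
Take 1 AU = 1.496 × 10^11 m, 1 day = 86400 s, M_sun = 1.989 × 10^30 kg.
M = 0.03554 M_sun = 7.06891 × 10^28 kg
GM = G × M = 6.674 × 10^-11 × 7.06891 × 10^28 = 4.71779 × 10^18 m³/s²
a = 0.04538 AU = 6.78885 × 10^9 m
a³ = 3.12888 × 10^29 m³
T = 2π √(a³/GM) = 2π √((3.12888 × 10^29) / (4.71779 × 10^18)) = 2π × 257528 s
T = 1.6181 × 10^6 s ≈ 18.73 days

Final answer: 18.73 days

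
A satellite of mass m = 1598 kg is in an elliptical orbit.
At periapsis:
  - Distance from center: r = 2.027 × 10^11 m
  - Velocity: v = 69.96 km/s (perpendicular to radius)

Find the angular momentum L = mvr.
r = 2.027 × 10^11 m
v = 69.96 km/s = 69960 m/s
vr = 69960 × 2.027 × 10^11 = 1.41809 × 10^16 m²/s
L = m × vr = 1598 × 1.41809 × 10^16 = 2.26611 × 10^19 kg·m²/s ≈ 2.266 × 10^19 kg·m²/s

Final answer: L = 2.266 × 10^19 kg·m²/s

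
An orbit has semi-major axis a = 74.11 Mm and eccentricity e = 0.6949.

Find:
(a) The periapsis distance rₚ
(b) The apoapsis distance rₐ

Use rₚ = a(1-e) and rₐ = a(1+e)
a = 74.11 Mm = 7.411 × 10^7 m
e = 0.6949:  1 − e = 0.3051,  1 + e = 1.6949
(a) rₚ = a(1 − e) = 7.411 × 10^7 m × 0.3051 = 2.2611 × 10^7 m ≈ 22.61 Mm
(b) rₐ = a(1 + e) = 7.411 × 10^7 m × 1.6949 = 1.25609 × 10^8 m ≈ 125.6 Mm

Final answer:
(a) rₚ = 22.61 Mm
(b) rₐ = 125.6 Mm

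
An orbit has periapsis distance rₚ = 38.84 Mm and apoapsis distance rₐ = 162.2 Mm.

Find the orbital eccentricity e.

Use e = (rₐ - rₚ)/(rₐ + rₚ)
rₚ = 38.84 Mm = 3.884 × 10^7 m
rₐ = 162.2 Mm = 1.622 × 10^8 m
rₐ − rₚ = 1.2336 × 10^8 m
rₐ + rₚ = 2.0104 × 10^8 m
e = (rₐ − rₚ)/(rₐ + rₚ) = 0.613609

Final answer: e = 0.6136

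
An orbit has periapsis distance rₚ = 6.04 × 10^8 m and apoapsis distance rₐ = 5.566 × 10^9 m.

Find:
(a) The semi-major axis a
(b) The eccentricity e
rₚ = 6.04 × 10^8 m
rₐ = 5.566 × 10^9 m
(a) a = (rₚ + rₐ)/2 = 3.085 × 10^9 m ≈ 3.085 × 10^9 m
(b) e = (rₐ − rₚ)/(rₐ + rₚ) = (4.962 × 10^9) / (6.17 × 10^9) = 0.804214

Final answer:
(a) a = 3.085 × 10^9 m
(b) e = 0.8042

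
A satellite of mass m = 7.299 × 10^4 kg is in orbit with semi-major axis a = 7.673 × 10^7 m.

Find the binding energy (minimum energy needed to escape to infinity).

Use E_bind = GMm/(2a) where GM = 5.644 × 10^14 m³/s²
a = 7.673 × 10^7 m
GM = 5.644 × 10^14 m³/s²
m = 7.299 × 10^4 kg
GMm = 5.644 × 10^14 × 72990 = 4.11956 × 10^19 m³·kg/s²
2a = 1.5346 × 10^8 m
E_bind = GMm/(2a) = 2.68445 × 10^11 J ≈ 268.4 GJ

Final answer: 268.4 GJ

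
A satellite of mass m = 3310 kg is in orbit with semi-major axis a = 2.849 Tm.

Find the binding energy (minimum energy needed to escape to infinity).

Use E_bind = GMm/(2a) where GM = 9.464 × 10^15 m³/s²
a = 2.849 Tm = 2.849 × 10^12 m
GM = 9.464 × 10^15 m³/s²
m = 3310 kg
GMm = 9.464 × 10^15 × 3310 = 3.13258 × 10^19 m³·kg/s²
2a = 5.698 × 10^12 m
E_bind = GMm/(2a) = 5.49769 × 10^6 J ≈ 5.498 MJ

Final answer: 5.498 MJ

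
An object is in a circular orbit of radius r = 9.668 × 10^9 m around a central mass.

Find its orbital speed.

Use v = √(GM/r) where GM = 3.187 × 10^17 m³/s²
r = 9.668 × 10^9 m
GM = 3.187 × 10^17 m³/s²
GM/r = (3.187 × 10^17) / (9.668 × 10^9) = 3.29644 × 10^7 m²/s²
v = √(GM/r) = 5741.46 m/s ≈ 5.741 km/s

Final answer: 5.741 km/s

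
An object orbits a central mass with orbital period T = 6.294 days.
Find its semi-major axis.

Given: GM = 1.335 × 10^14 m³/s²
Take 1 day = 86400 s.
T = 6.294 days = 543802 s
GM = 1.335 × 10^14 m³/s²
Kepler's third law: a³ = GM T² / (4π²)
T² = 2.9572 × 10^11 s²
a³ = (1.335 × 10^14) × (2.9572 × 10^11) / (4π²) = 1.00001 × 10^24 m³
a = (a³)^(1/3) = 1 × 10^8 m ≈ 100 Mm

Final answer: 100 Mm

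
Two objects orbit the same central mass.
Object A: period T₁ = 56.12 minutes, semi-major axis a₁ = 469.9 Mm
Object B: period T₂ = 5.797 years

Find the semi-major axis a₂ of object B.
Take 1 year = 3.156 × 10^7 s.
T₁ = 56.12 minutes = 3367.2 s
T₂ = 5.797 years = 1.82953 × 10^8 s
a₁ = 469.9 Mm = 4.699 × 10^8 m
Kepler's third law: (T₂/T₁)² = (a₂/a₁)³  ⇒  a₂ = a₁ (T₂/T₁)^(2/3)
T₂/T₁ = 54334
(T₂/T₁)^(2/3) = 1434.55
a₂ = 4.699 × 10^8 m × 1434.55 = 6.74093 × 10^11 m ≈ 674.1 Gm

Final answer: a₂ = 674.1 Gm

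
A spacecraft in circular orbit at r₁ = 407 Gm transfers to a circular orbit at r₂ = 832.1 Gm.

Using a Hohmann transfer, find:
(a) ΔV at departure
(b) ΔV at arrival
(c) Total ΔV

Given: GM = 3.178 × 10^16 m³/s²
r₁ = 407 Gm = 4.07 × 10^11 m
r₂ = 832.1 Gm = 8.321 × 10^11 m
GM = 3.178 × 10^16 m³/s²
Transfer ellipse: a_t = (r₁ + r₂)/2 = 6.1955 × 10^11 m
Circular speed at r₁: v₁ = √(GM/r₁) = 279.434 m/s
Transfer speed at r₁ (periapsis): v₁ₜ = √(GM(2/r₁ − 1/a_t)) = 323.839 m/s
(a) ΔV₁ = v₁ₜ − v₁ = 44.4048 m/s ≈ 44.4 m/s
Circular speed at r₂: v₂ = √(GM/r₂) = 195.429 m/s
Transfer speed at r₂ (apoapsis): v₂ₜ = √(GM(2/r₂ − 1/a_t)) = 158.397 m/s
(b) ΔV₂ = v₂ − v₂ₜ = 37.0316 m/s ≈ 37.03 m/s
(c) ΔV_total = ΔV₁ + ΔV₂ = 81.4364 m/s ≈ 81.44 m/s

Final answer:
(a) ΔV₁ = 44.4 m/s
(b) ΔV₂ = 37.03 m/s
(c) ΔV_total = 81.44 m/s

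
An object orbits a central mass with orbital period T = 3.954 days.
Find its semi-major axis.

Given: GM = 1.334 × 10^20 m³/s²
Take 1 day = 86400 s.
T = 3.954 days = 341626 s
GM = 1.334 × 10^20 m³/s²
Kepler's third law: a³ = GM T² / (4π²)
T² = 1.16708 × 10^11 s²
a³ = (1.334 × 10^20) × (1.16708 × 10^11) / (4π²) = 3.94364 × 10^29 m³
a = (a³)^(1/3) = 7.33329 × 10^9 m ≈ 7.333 Gm

Final answer: 7.333 Gm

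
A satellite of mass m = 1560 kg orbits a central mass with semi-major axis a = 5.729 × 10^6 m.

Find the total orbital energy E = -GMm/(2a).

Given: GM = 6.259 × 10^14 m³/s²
a = 5.729 × 10^6 m
GM = 6.259 × 10^14 m³/s²
2a = 1.1458 × 10^7 m
GMm = 6.259 × 10^14 × 1560 = 9.76404 × 10^17 m³·kg/s²
E = −GMm/(2a) = -8.52159 × 10^10 J ≈ -85.22 GJ

Final answer: -85.22 GJ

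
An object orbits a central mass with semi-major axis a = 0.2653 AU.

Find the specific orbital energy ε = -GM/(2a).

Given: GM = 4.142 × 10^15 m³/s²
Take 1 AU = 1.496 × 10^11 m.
a = 0.2653 AU = 3.96889 × 10^10 m
GM = 4.142 × 10^15 m³/s²
2a = 7.93778 × 10^10 m
ε = −GM/(2a) = -52180.9 J/kg ≈ -52.18 kJ/kg

Final answer: -52.18 kJ/kg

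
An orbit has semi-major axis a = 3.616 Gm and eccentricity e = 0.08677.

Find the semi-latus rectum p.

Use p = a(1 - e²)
a = 3.616 Gm = 3.616 × 10^9 m
e = 0.08677,  e² = 0.00752903,  1 − e² = 0.992471
p = a(1 − e²) = 3.616 × 10^9 m × 0.992471 = 3.58878 × 10^9 m ≈ 3.589 Gm

Final answer: p = 3.589 Gm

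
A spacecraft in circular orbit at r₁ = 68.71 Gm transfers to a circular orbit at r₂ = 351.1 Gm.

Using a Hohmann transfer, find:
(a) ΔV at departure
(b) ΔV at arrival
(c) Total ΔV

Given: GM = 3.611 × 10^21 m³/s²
r₁ = 68.71 Gm = 6.871 × 10^10 m
r₂ = 351.1 Gm = 3.511 × 10^11 m
GM = 3.611 × 10^21 m³/s²
Transfer ellipse: a_t = (r₁ + r₂)/2 = 2.09905 × 10^11 m
Circular speed at r₁: v₁ = √(GM/r₁) = 229247 m/s
Transfer speed at r₁ (periapsis): v₁ₜ = √(GM(2/r₁ − 1/a_t)) = 296488 m/s
(a) ΔV₁ = v₁ₜ − v₁ = 67241.4 m/s ≈ 67.24 km/s
Circular speed at r₂: v₂ = √(GM/r₂) = 101414 m/s
Transfer speed at r₂ (apoapsis): v₂ₜ = √(GM(2/r₂ − 1/a_t)) = 58022.6 m/s
(b) ΔV₂ = v₂ − v₂ₜ = 43391.5 m/s ≈ 43.39 km/s
(c) ΔV_total = ΔV₁ + ΔV₂ = 110633 m/s ≈ 110.6 km/s

Final answer:
(a) ΔV₁ = 67.24 km/s
(b) ΔV₂ = 43.39 km/s
(c) ΔV_total = 110.6 km/s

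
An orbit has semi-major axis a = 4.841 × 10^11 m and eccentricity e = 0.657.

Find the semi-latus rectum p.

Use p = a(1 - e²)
a = 4.841 × 10^11 m
e = 0.657,  e² = 0.431649,  1 − e² = 0.568351
p = a(1 − e²) = 4.841 × 10^11 m × 0.568351 = 2.75139 × 10^11 m ≈ 2.751 × 10^11 m

Final answer: p = 2.751 × 10^11 m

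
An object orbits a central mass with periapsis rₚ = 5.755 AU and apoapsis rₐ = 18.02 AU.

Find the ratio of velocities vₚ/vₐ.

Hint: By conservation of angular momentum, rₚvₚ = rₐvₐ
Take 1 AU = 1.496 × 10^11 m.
rₚ = 5.755 AU = 8.60948 × 10^11 m
rₐ = 18.02 AU = 2.69579 × 10^12 m
rₚvₚ = rₐvₐ  ⇒  vₚ/vₐ = rₐ/rₚ
vₚ/vₐ = (2.69579 × 10^12) / (8.60948 × 10^11) = 3.13119

Final answer: vₚ/vₐ = 3.131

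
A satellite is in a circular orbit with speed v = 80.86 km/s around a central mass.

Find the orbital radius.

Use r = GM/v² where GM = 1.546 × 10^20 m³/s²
v = 80.86 km/s = 80860 m/s
GM = 1.546 × 10^20 m³/s²
v² = 6.53834 × 10^9 m²/s²
r = GM/v² = (1.546 × 10^20) / (6.53834 × 10^9) = 2.36451 × 10^10 m ≈ 2.365 × 10^10 m

Final answer: 2.365 × 10^10 m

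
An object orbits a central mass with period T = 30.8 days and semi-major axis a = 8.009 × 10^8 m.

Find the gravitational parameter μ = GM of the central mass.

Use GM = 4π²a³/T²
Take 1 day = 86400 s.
T = 30.8 days = 2.66112 × 10^6 s
a = 8.009 × 10^8 m
a³ = 5.1373 × 10^26 m³
T² = 7.08156 × 10^12 s²
GM = 4π² × (5.1373 × 10^26) / (7.08156 × 10^12) = 2.86395 × 10^15 m³/s²
GM ≈ 2.864 × 10^15 m³/s²

Final answer: GM = 2.864 × 10^15 m³/s²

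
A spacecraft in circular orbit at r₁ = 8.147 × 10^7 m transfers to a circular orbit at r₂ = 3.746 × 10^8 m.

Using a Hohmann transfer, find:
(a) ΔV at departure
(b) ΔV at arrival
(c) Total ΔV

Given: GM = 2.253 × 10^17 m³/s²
r₁ = 8.147 × 10^7 m
r₂ = 3.746 × 10^8 m
GM = 2.253 × 10^17 m³/s²
Transfer ellipse: a_t = (r₁ + r₂)/2 = 2.28035 × 10^8 m
Circular speed at r₁: v₁ = √(GM/r₁) = 52587.4 m/s
Transfer speed at r₁ (periapsis): v₁ₜ = √(GM(2/r₁ − 1/a_t)) = 67400.8 m/s
(a) ΔV₁ = v₁ₜ − v₁ = 14813.4 m/s ≈ 14.81 km/s
Circular speed at r₂: v₂ = √(GM/r₂) = 24524.3 m/s
Transfer speed at r₂ (apoapsis): v₂ₜ = √(GM(2/r₂ − 1/a_t)) = 14658.7 m/s
(b) ΔV₂ = v₂ − v₂ₜ = 9865.63 m/s ≈ 9.866 km/s
(c) ΔV_total = ΔV₁ + ΔV₂ = 24679 m/s ≈ 24.68 km/s

Final answer:
(a) ΔV₁ = 14.81 km/s
(b) ΔV₂ = 9.866 km/s
(c) ΔV_total = 24.68 km/s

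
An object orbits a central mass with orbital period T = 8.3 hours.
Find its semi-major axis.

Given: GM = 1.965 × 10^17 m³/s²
T = 8.3 hours = 29880 s
GM = 1.965 × 10^17 m³/s²
Kepler's third law: a³ = GM T² / (4π²)
T² = 8.92814 × 10^8 s²
a³ = (1.965 × 10^17) × (8.92814 × 10^8) / (4π²) = 4.4439 × 10^24 m³
a = (a³)^(1/3) = 1.64407 × 10^8 m ≈ 164.4 Mm

Final answer: 164.4 Mm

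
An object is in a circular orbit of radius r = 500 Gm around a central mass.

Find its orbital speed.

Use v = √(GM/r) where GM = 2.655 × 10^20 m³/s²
r = 500 Gm = 5 × 10^11 m
GM = 2.655 × 10^20 m³/s²
GM/r = (2.655 × 10^20) / (5 × 10^11) = 5.31 × 10^8 m²/s²
v = √(GM/r) = 23043.4 m/s ≈ 23.04 km/s

Final answer: 23.04 km/s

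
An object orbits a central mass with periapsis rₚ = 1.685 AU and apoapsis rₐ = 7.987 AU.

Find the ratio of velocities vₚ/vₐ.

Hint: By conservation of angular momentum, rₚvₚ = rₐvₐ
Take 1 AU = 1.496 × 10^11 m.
rₚ = 1.685 AU = 2.52076 × 10^11 m
rₐ = 7.987 AU = 1.19486 × 10^12 m
rₚvₚ = rₐvₐ  ⇒  vₚ/vₐ = rₐ/rₚ
vₚ/vₐ = (1.19486 × 10^12) / (2.52076 × 10^11) = 4.74006

Final answer: vₚ/vₐ = 4.74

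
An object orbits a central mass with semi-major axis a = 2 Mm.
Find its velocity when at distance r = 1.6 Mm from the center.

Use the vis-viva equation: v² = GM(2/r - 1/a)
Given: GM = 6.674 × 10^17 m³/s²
a = 2 Mm = 2 × 10^6 m
r = 1.6 Mm = 1.6 × 10^6 m
GM = 6.674 × 10^17 m³/s²
2/r − 1/a = 1.25 × 10^-6 − 5 × 10^-7 = 7.5 × 10^-7 m⁻¹
v² = GM (2/r − 1/a) = 5.0055 × 10^11 m²/s²
v = 707496 m/s ≈ 707.5 km/s

Final answer: 707.5 km/s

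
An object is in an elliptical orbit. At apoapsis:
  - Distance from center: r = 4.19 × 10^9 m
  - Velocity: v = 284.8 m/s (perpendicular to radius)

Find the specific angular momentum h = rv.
r = 4.19 × 10^9 m
v = 284.8 m/s
h = rv = 4.19 × 10^9 × 284.8 = 1.19331 × 10^12 m²/s ≈ 1.193 × 10^12 m²/s

Final answer: h = 1.193 × 10^12 m²/s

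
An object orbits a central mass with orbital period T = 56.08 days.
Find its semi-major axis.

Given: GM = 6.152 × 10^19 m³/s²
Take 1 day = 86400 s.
T = 56.08 days = 4.84531 × 10^6 s
GM = 6.152 × 10^19 m³/s²
Kepler's third law: a³ = GM T² / (4π²)
T² = 2.3477 × 10^13 s²
a³ = (6.152 × 10^19) × (2.3477 × 10^13) / (4π²) = 3.65847 × 10^31 m³
a = (a³)^(1/3) = 3.31971 × 10^10 m ≈ 33.2 Gm

Final answer: 33.2 Gm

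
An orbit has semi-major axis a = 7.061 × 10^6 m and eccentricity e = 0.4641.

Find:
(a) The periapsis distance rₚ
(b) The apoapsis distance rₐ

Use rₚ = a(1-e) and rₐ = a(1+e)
a = 7.061 × 10^6 m
e = 0.4641:  1 − e = 0.5359,  1 + e = 1.4641
(a) rₚ = a(1 − e) = 7.061 × 10^6 m × 0.5359 = 3.78399 × 10^6 m ≈ 3.784 × 10^6 m
(b) rₐ = a(1 + e) = 7.061 × 10^6 m × 1.4641 = 1.0338 × 10^7 m ≈ 1.034 × 10^7 m

Final answer:
(a) rₚ = 3.784 × 10^6 m
(b) rₐ = 1.034 × 10^7 m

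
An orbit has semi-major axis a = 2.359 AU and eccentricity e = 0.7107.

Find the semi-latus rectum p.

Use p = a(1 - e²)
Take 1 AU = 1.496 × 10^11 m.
a = 2.359 AU = 3.52906 × 10^11 m
e = 0.7107,  e² = 0.505094,  1 − e² = 0.494906
p = a(1 − e²) = 3.52906 × 10^11 m × 0.494906 = 1.74655 × 10^11 m ≈ 1.167 AU

Final answer: p = 1.167 AU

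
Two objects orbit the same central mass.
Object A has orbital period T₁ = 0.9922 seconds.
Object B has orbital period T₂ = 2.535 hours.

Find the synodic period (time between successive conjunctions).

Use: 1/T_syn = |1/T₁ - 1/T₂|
T₁ = 0.9922 seconds
T₂ = 2.535 hours = 9126 s
1/T₁ = 1.00786 s⁻¹
1/T₂ = 0.000109577 s⁻¹
|1/T₁ − 1/T₂| = 1.00775 s⁻¹
T_syn = 1 / |1/T₁ − 1/T₂| = 0.992308 s ≈ 0.9923 seconds

Final answer: T_syn = 0.9923 seconds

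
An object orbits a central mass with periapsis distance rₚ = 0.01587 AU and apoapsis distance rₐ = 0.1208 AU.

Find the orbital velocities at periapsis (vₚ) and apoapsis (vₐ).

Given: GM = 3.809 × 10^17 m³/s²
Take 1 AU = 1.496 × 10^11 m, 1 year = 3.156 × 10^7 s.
rₚ = 0.01587 AU = 2.37415 × 10^9 m
rₐ = 0.1208 AU = 1.80717 × 10^10 m
GM = 3.809 × 10^17 m³/s²
a = (rₚ + rₐ)/2 = 1.02229 × 10^10 m
Vis-viva: v² = GM (2/r − 1/a)
vₚ² = 3.809 × 10^17 × (8.42406 × 10^-10 − 9.78194 × 10^-11) = 2.83613 × 10^8 m²/s²
vₚ = 16840.8 m/s ≈ 3.553 AU/year
vₐ² = 3.809 × 10^17 × (1.1067 × 10^-10 − 9.78194 × 10^-11) = 4.89493 × 10^6 m²/s²
vₐ = 2212.45 m/s ≈ 0.4667 AU/year

Final answer: vₚ = 3.553 AU/year, vₐ = 0.4667 AU/year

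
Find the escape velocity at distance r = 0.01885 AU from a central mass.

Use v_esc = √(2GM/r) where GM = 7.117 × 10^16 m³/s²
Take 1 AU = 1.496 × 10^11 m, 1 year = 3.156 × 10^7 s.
r = 0.01885 AU = 2.81996 × 10^9 m
GM = 7.117 × 10^16 m³/s²
2GM/r = 2 × (7.117 × 10^16) / (2.81996 × 10^9) = 5.04759 × 10^7 m²/s²
v_esc = √(2GM/r) = 7104.64 m/s ≈ 1.499 AU/year

Final answer: 1.499 AU/year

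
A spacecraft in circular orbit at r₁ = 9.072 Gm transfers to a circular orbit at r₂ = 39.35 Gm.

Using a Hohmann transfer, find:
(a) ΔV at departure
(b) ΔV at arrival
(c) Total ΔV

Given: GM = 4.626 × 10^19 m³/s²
r₁ = 9.072 Gm = 9.072 × 10^9 m
r₂ = 39.35 Gm = 3.935 × 10^10 m
GM = 4.626 × 10^19 m³/s²
Transfer ellipse: a_t = (r₁ + r₂)/2 = 2.4211 × 10^10 m
Circular speed at r₁: v₁ = √(GM/r₁) = 71408.7 m/s
Transfer speed at r₁ (periapsis): v₁ₜ = √(GM(2/r₁ − 1/a_t)) = 91036.9 m/s
(a) ΔV₁ = v₁ₜ − v₁ = 19628.1 m/s ≈ 19.63 km/s
Circular speed at r₂: v₂ = √(GM/r₂) = 34287.1 m/s
Transfer speed at r₂ (apoapsis): v₂ₜ = √(GM(2/r₂ − 1/a_t)) = 20988.2 m/s
(b) ΔV₂ = v₂ − v₂ₜ = 13298.9 m/s ≈ 13.3 km/s
(c) ΔV_total = ΔV₁ + ΔV₂ = 32927 m/s ≈ 32.93 km/s

Final answer:
(a) ΔV₁ = 19.63 km/s
(b) ΔV₂ = 13.3 km/s
(c) ΔV_total = 32.93 km/s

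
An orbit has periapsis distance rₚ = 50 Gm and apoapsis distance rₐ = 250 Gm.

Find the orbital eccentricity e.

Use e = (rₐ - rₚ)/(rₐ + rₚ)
rₚ = 50 Gm = 5 × 10^10 m
rₐ = 250 Gm = 2.5 × 10^11 m
rₐ − rₚ = 2 × 10^11 m
rₐ + rₚ = 3 × 10^11 m
e = (rₐ − rₚ)/(rₐ + rₚ) = 0.666667

Final answer: e = 0.6667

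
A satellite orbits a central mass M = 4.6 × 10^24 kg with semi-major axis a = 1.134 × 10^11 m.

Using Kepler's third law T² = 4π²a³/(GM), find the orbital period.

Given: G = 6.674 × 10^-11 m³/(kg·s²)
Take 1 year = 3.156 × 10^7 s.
M = 4.6 × 10^24 kg
GM = G × M = 6.674 × 10^-11 × 4.6 × 10^24 = 3.07004 × 10^14 m³/s²
a = 1.134 × 10^11 m
a³ = 1.45827 × 10^33 m³
T = 2π √(a³/GM) = 2π √((1.45827 × 10^33) / (3.07004 × 10^14)) = 2π × 2.17945 × 10^9 s
T = 1.36939 × 10^10 s ≈ 433.9 years

Final answer: 433.9 years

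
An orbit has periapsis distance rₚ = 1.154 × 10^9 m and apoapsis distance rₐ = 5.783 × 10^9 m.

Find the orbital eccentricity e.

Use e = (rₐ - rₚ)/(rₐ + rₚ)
rₚ = 1.154 × 10^9 m
rₐ = 5.783 × 10^9 m
rₐ − rₚ = 4.629 × 10^9 m
rₐ + rₚ = 6.937 × 10^9 m
e = (rₐ − rₚ)/(rₐ + rₚ) = 0.667291

Final answer: e = 0.6673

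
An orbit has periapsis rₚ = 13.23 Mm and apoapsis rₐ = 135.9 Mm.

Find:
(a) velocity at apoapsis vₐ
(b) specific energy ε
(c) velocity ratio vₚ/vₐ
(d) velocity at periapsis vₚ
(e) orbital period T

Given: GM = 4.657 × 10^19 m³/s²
rₚ = 13.23 Mm = 1.323 × 10^7 m
rₐ = 135.9 Mm = 1.359 × 10^8 m
GM = 4.657 × 10^19 m³/s²
a = (rₚ + rₐ)/2 = 7.4565 × 10^7 m
e = (rₐ − rₚ)/(rₐ + rₚ) = (1.2267 × 10^8) / (1.4913 × 10^8) = 0.822571
(a) vₐ² = GM (2/rₐ − 1/a) = 4.657 × 10^19 × (1.47167 × 10^-8 − 1.34111 × 10^-8) = 6.08011 × 10^10 m²/s²;  vₐ = 246579 m/s ≈ 246.6 km/s
(b) 2a = 1.4913 × 10^8 m;  ε = −GM/(2a) = -3.12278 × 10^11 J/kg ≈ -312.3 GJ/kg
(c) vₚ/vₐ = rₐ/rₚ (angular momentum) = (1.359 × 10^8) / (1.323 × 10^7) = 10.2721 ≈ 10.27
(d) vₚ² = GM (2/rₚ − 1/a) = 4.657 × 10^19 × (1.51172 × 10^-7 − 1.34111 × 10^-8) = 6.4155 × 10^12 m²/s²;  vₚ = 2.53288 × 10^6 m/s ≈ 2533 km/s
(e) a³ = 4.14577 × 10^23 m³;  T = 2π √(a³/GM) = 2π × 94.3516 s = 592.829 s ≈ 9.88 minutes

Final answer:
(a) velocity at apoapsis vₐ = 246.6 km/s
(b) specific energy ε = -312.3 GJ/kg
(c) velocity ratio vₚ/vₐ = 10.27
(d) velocity at periapsis vₚ = 2533 km/s
(e) orbital period T = 9.88 minutes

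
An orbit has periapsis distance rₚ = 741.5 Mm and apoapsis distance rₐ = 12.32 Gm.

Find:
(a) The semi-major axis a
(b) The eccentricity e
rₚ = 741.5 Mm = 7.415 × 10^8 m
rₐ = 12.32 Gm = 1.232 × 10^10 m
(a) a = (rₚ + rₐ)/2 = 6.53075 × 10^9 m ≈ 6.531 Gm
(b) e = (rₐ − rₚ)/(rₐ + rₚ) = (1.15785 × 10^10) / (1.30615 × 10^10) = 0.88646

Final answer:
(a) a = 6.531 Gm
(b) e = 0.8865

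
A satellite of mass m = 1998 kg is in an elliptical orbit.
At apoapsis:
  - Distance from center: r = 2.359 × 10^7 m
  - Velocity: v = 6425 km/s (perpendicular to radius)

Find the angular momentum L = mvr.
r = 2.359 × 10^7 m
v = 6425 km/s = 6.425 × 10^6 m/s
vr = 6.425 × 10^6 × 2.359 × 10^7 = 1.51566 × 10^14 m²/s
L = m × vr = 1998 × 1.51566 × 10^14 = 3.02828 × 10^17 kg·m²/s ≈ 3.028 × 10^17 kg·m²/s

Final answer: L = 3.028 × 10^17 kg·m²/s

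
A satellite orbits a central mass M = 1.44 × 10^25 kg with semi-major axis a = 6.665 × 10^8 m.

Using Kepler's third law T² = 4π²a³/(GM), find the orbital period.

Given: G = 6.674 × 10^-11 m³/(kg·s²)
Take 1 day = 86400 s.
M = 1.44 × 10^25 kg
GM = G × M = 6.674 × 10^-11 × 1.44 × 10^25 = 9.61056 × 10^14 m³/s²
a = 6.665 × 10^8 m
a³ = 2.96074 × 10^26 m³
T = 2π √(a³/GM) = 2π √((2.96074 × 10^26) / (9.61056 × 10^14)) = 2π × 555042 s
T = 3.48743 × 10^6 s ≈ 40.36 days

Final answer: 40.36 days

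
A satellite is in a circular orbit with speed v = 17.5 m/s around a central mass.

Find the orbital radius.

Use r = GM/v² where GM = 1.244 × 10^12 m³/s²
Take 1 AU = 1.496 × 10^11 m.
v = 17.5 m/s
GM = 1.244 × 10^12 m³/s²
v² = 306.25 m²/s²
r = GM/v² = (1.244 × 10^12) / 306.25 = 4.06204 × 10^9 m ≈ 0.02715 AU

Final answer: 0.02715 AU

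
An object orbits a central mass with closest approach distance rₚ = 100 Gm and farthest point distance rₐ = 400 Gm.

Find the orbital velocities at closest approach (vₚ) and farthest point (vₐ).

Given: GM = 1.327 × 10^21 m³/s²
rₚ = 100 Gm = 1 × 10^11 m
rₐ = 400 Gm = 4 × 10^11 m
GM = 1.327 × 10^21 m³/s²
a = (rₚ + rₐ)/2 = 2.5 × 10^11 m
Vis-viva: v² = GM (2/r − 1/a)
vₚ² = 1.327 × 10^21 × (2 × 10^-11 − 4 × 10^-12) = 2.1232 × 10^10 m²/s²
vₚ = 145712 m/s ≈ 145.7 km/s
vₐ² = 1.327 × 10^21 × (5 × 10^-12 − 4 × 10^-12) = 1.327 × 10^9 m²/s²
vₐ = 36428 m/s ≈ 36.43 km/s

Final answer: vₚ = 145.7 km/s, vₐ = 36.43 km/s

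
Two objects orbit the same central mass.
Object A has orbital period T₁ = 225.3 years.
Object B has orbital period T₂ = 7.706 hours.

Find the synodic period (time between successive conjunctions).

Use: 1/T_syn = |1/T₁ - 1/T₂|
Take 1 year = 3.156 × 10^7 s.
T₁ = 225.3 years = 7.11047 × 10^9 s
T₂ = 7.706 hours = 27741.6 s
1/T₁ = 1.40638 × 10^-10 s⁻¹
1/T₂ = 3.60469 × 10^-5 s⁻¹
|1/T₁ − 1/T₂| = 3.60468 × 10^-5 s⁻¹
T_syn = 1 / |1/T₁ − 1/T₂| = 27741.7 s ≈ 7.706 hours

Final answer: T_syn = 7.706 hours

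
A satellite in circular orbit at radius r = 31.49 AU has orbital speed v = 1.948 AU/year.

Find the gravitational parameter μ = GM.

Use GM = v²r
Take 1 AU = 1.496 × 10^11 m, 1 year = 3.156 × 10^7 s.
r = 31.49 AU = 4.7109 × 10^12 m
v = 1.948 AU/year = 9233.87 m/s
v² = 8.52643 × 10^7 m²/s²
GM = v²r = 8.52643 × 10^7 × 4.7109 × 10^12 = 4.01672 × 10^20 m³/s²
GM ≈ 4.017 × 10^20 m³/s²

Final answer: GM = 4.017 × 10^20 m³/s²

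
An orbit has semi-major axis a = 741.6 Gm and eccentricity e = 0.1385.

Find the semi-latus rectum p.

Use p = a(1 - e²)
a = 741.6 Gm = 7.416 × 10^11 m
e = 0.1385,  e² = 0.0191823,  1 − e² = 0.980818
p = a(1 − e²) = 7.416 × 10^11 m × 0.980818 = 7.27374 × 10^11 m ≈ 727.4 Gm

Final answer: p = 727.4 Gm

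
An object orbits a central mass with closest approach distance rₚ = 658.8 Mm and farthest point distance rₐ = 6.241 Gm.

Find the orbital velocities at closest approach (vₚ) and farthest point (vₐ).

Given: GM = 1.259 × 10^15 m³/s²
rₚ = 658.8 Mm = 6.588 × 10^8 m
rₐ = 6.241 Gm = 6.241 × 10^9 m
GM = 1.259 × 10^15 m³/s²
a = (rₚ + rₐ)/2 = 3.4499 × 10^9 m
Vis-viva: v² = GM (2/r − 1/a)
vₚ² = 1.259 × 10^15 × (3.03582 × 10^-9 − 2.89863 × 10^-10) = 3.45716 × 10^6 m²/s²
vₚ = 1859.34 m/s ≈ 1.859 km/s
vₐ² = 1.259 × 10^15 × (3.20461 × 10^-10 − 2.89863 × 10^-10) = 38522.9 m²/s²
vₐ = 196.272 m/s ≈ 196.3 m/s

Final answer: vₚ = 1.859 km/s, vₐ = 196.3 m/s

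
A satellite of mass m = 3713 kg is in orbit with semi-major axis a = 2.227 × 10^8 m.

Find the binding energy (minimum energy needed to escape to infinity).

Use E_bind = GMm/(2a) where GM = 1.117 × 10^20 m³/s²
a = 2.227 × 10^8 m
GM = 1.117 × 10^20 m³/s²
m = 3713 kg
GMm = 1.117 × 10^20 × 3713 = 4.14742 × 10^23 m³·kg/s²
2a = 4.454 × 10^8 m
E_bind = GMm/(2a) = 9.31168 × 10^14 J ≈ 931.2 TJ

Final answer: 931.2 TJ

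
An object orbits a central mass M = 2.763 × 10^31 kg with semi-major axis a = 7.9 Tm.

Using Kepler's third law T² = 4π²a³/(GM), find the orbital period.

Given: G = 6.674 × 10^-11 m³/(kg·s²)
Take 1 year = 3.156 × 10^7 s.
M = 2.763 × 10^31 kg
GM = G × M = 6.674 × 10^-11 × 2.763 × 10^31 = 1.84403 × 10^21 m³/s²
a = 7.9 Tm = 7.9 × 10^12 m
a³ = 4.93039 × 10^38 m³
T = 2π √(a³/GM) = 2π √((4.93039 × 10^38) / (1.84403 × 10^21)) = 2π × 5.17079 × 10^8 s
T = 3.2489 × 10^9 s ≈ 102.9 years

Final answer: 102.9 years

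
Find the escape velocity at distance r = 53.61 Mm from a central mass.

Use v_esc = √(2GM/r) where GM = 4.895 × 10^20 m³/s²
r = 53.61 Mm = 5.361 × 10^7 m
GM = 4.895 × 10^20 m³/s²
2GM/r = 2 × (4.895 × 10^20) / (5.361 × 10^7) = 1.82615 × 10^13 m²/s²
v_esc = √(2GM/r) = 4.27335 × 10^6 m/s ≈ 4273 km/s

Final answer: 4273 km/s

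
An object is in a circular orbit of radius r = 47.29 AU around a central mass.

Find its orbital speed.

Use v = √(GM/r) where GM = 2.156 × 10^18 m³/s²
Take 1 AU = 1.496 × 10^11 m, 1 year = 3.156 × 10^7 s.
r = 47.29 AU = 7.07458 × 10^12 m
GM = 2.156 × 10^18 m³/s²
GM/r = (2.156 × 10^18) / (7.07458 × 10^12) = 304753 m²/s²
v = √(GM/r) = 552.044 m/s ≈ 0.1165 AU/year

Final answer: 0.1165 AU/year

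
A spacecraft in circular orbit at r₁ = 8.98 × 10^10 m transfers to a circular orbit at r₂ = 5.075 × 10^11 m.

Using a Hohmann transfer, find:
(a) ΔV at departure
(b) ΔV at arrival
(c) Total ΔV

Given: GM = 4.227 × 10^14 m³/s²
r₁ = 8.98 × 10^10 m
r₂ = 5.075 × 10^11 m
GM = 4.227 × 10^14 m³/s²
Transfer ellipse: a_t = (r₁ + r₂)/2 = 2.9865 × 10^11 m
Circular speed at r₁: v₁ = √(GM/r₁) = 68.6085 m/s
Transfer speed at r₁ (periapsis): v₁ₜ = √(GM(2/r₁ − 1/a_t)) = 89.4365 m/s
(a) ΔV₁ = v₁ₜ − v₁ = 20.828 m/s ≈ 20.83 m/s
Circular speed at r₂: v₂ = √(GM/r₂) = 28.8601 m/s
Transfer speed at r₂ (apoapsis): v₂ₜ = √(GM(2/r₂ − 1/a_t)) = 15.8254 m/s
(b) ΔV₂ = v₂ − v₂ₜ = 13.0347 m/s ≈ 13.03 m/s
(c) ΔV_total = ΔV₁ + ΔV₂ = 33.8627 m/s ≈ 33.86 m/s

Final answer:
(a) ΔV₁ = 20.83 m/s
(b) ΔV₂ = 13.03 m/s
(c) ΔV_total = 33.86 m/s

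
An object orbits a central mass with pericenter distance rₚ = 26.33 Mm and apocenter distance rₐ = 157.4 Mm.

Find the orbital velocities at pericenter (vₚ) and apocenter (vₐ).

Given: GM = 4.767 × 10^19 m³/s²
rₚ = 26.33 Mm = 2.633 × 10^7 m
rₐ = 157.4 Mm = 1.574 × 10^8 m
GM = 4.767 × 10^19 m³/s²
a = (rₚ + rₐ)/2 = 9.1865 × 10^7 m
Vis-viva: v² = GM (2/r − 1/a)
vₚ² = 4.767 × 10^19 × (7.5959 × 10^-8 − 1.08855 × 10^-8) = 3.10205 × 10^12 m²/s²
vₚ = 1.76126 × 10^6 m/s ≈ 1761 km/s
vₐ² = 4.767 × 10^19 × (1.27065 × 10^-8 − 1.08855 × 10^-8) = 8.68043 × 10^10 m²/s²
vₐ = 294626 m/s ≈ 294.6 km/s

Final answer: vₚ = 1761 km/s, vₐ = 294.6 km/s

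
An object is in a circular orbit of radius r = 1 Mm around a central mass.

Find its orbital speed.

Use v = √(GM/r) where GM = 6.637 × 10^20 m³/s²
r = 1 Mm = 1 × 10^6 m
GM = 6.637 × 10^20 m³/s²
GM/r = (6.637 × 10^20) / (1 × 10^6) = 6.637 × 10^14 m²/s²
v = √(GM/r) = 2.57624 × 10^7 m/s ≈ 2.576 × 10^4 km/s

Final answer: 2.576 × 10^4 km/s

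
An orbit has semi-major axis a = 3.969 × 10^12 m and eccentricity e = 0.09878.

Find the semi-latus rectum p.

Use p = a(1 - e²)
a = 3.969 × 10^12 m
e = 0.09878,  e² = 0.00975749,  1 − e² = 0.990243
p = a(1 − e²) = 3.969 × 10^12 m × 0.990243 = 3.93027 × 10^12 m ≈ 3.93 × 10^12 m

Final answer: p = 3.93 × 10^12 m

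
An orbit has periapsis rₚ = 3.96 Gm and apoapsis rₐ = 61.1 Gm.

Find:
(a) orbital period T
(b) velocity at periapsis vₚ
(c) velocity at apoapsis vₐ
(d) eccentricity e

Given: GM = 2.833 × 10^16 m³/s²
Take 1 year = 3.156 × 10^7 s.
rₚ = 3.96 Gm = 3.96 × 10^9 m
rₐ = 61.1 Gm = 6.11 × 10^10 m
GM = 2.833 × 10^16 m³/s²
a = (rₚ + rₐ)/2 = 3.253 × 10^10 m
e = (rₐ − rₚ)/(rₐ + rₚ) = (5.714 × 10^10) / (6.506 × 10^10) = 0.878266
(a) a³ = 3.44233 × 10^31 m³;  T = 2π √(a³/GM) = 2π × 3.4858 × 10^7 s = 2.19019 × 10^8 s ≈ 6.94 years
(b) vₚ² = GM (2/rₚ − 1/a) = 2.833 × 10^16 × (5.05051 × 10^-10 − 3.07409 × 10^-11) = 1.34372 × 10^7 m²/s²;  vₚ = 3665.68 m/s ≈ 3.666 km/s
(c) vₐ² = GM (2/rₐ − 1/a) = 2.833 × 10^16 × (3.27332 × 10^-11 − 3.07409 × 10^-11) = 56443.8 m²/s²;  vₐ = 237.579 m/s ≈ 237.6 m/s
(d) e = 0.878266 ≈ 0.8783

Final answer:
(a) orbital period T = 6.94 years
(b) velocity at periapsis vₚ = 3.666 km/s
(c) velocity at apoapsis vₐ = 237.6 m/s
(d) eccentricity e = 0.8783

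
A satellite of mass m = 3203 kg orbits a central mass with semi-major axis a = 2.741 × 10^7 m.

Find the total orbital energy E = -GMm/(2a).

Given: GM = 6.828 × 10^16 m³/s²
a = 2.741 × 10^7 m
GM = 6.828 × 10^16 m³/s²
2a = 5.482 × 10^7 m
GMm = 6.828 × 10^16 × 3203 = 2.18701 × 10^20 m³·kg/s²
E = −GMm/(2a) = -3.98944 × 10^12 J ≈ -3.989 TJ

Final answer: -3.989 TJ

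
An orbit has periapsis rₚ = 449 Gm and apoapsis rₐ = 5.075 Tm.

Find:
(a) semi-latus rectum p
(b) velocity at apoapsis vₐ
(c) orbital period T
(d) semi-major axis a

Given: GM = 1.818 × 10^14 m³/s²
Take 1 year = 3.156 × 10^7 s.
rₚ = 449 Gm = 4.49 × 10^11 m
rₐ = 5.075 Tm = 5.075 × 10^12 m
GM = 1.818 × 10^14 m³/s²
a = (rₚ + rₐ)/2 = 2.762 × 10^12 m
e = (rₐ − rₚ)/(rₐ + rₚ) = (4.626 × 10^12) / (5.524 × 10^12) = 0.837437
(a) 1 − e² = 0.2987;  p = a(1 − e²) = 2.762 × 10^12 × 0.2987 = 8.25009 × 10^11 m ≈ 825 Gm
(b) vₐ² = GM (2/rₐ − 1/a) = 1.818 × 10^14 × (3.94089 × 10^-13 − 3.62056 × 10^-13) = 5.82345 m²/s²;  vₐ = 2.41318 m/s ≈ 2.413 m/s
(c) a³ = 2.10703 × 10^37 m³;  T = 2π √(a³/GM) = 2π × 3.40438 × 10^11 s = 2.13904 × 10^12 s ≈ 6.778 × 10^4 years
(d) a = 2.762 × 10^12 m ≈ 2.762 Tm

Final answer:
(a) semi-latus rectum p = 825 Gm
(b) velocity at apoapsis vₐ = 2.413 m/s
(c) orbital period T = 6.778 × 10^4 years
(d) semi-major axis a = 2.762 Tm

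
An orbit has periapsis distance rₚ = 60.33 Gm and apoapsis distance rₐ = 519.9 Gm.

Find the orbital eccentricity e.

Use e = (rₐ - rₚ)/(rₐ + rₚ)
rₚ = 60.33 Gm = 6.033 × 10^10 m
rₐ = 519.9 Gm = 5.199 × 10^11 m
rₐ − rₚ = 4.5957 × 10^11 m
rₐ + rₚ = 5.8023 × 10^11 m
e = (rₐ − rₚ)/(rₐ + rₚ) = 0.792048

Final answer: e = 0.792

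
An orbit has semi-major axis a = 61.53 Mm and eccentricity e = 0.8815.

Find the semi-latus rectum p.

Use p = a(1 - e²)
a = 61.53 Mm = 6.153 × 10^7 m
e = 0.8815,  e² = 0.777042,  1 − e² = 0.222958
p = a(1 − e²) = 6.153 × 10^7 m × 0.222958 = 1.37186 × 10^7 m ≈ 13.72 Mm

Final answer: p = 13.72 Mm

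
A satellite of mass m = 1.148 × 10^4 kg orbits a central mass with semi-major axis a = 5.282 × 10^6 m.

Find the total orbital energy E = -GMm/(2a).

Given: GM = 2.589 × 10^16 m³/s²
a = 5.282 × 10^6 m
GM = 2.589 × 10^16 m³/s²
2a = 1.0564 × 10^7 m
GMm = 2.589 × 10^16 × 11480 = 2.97217 × 10^20 m³·kg/s²
E = −GMm/(2a) = -2.81349 × 10^13 J ≈ -28.13 TJ

Final answer: -28.13 TJ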